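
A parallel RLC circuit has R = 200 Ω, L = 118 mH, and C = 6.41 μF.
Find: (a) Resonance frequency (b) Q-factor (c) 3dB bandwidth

Step 1 — Resonance: ω₀ = 1/√(LC) = 1/√(0.118·6.41e-06) = 1150 rad/s.
Step 2 — f₀ = ω₀/(2π) = 183 Hz.
Step 3 — Parallel Q: Q = R/(ω₀L) = 200/(1150·0.118) = 1.474.
Step 4 — Bandwidth: Δω = ω₀/Q = 780 rad/s; BW = Δω/(2π) = 124.1 Hz.

(a) f₀ = 183 Hz  (b) Q = 1.474  (c) BW = 124.1 Hz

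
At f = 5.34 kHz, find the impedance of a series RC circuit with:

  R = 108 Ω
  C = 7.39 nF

Step 1 — Angular frequency: ω = 2π·f = 2π·5340 = 3.355e+04 rad/s.
Step 2 — Component impedances:
  R: Z = R = 108 Ω
  C: Z = 1/(jωC) = -j/(ω·C) = 0 - j4033 Ω
Step 3 — Series combination: Z_total = R + C = 108 - j4033 Ω = 4035∠-88.5° Ω.

Z = 108 - j4033 Ω = 4035∠-88.5° Ω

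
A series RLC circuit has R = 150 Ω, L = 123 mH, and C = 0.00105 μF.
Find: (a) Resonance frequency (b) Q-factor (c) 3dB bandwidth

Step 1 — Resonance condition Im(Z)=0 gives ω₀ = 1/√(LC).
Step 2 — ω₀ = 1/√(0.123·1.05e-09) = 8.799e+04 rad/s.
Step 3 — f₀ = ω₀/(2π) = 1.4e+04 Hz.
Step 4 — Series Q: Q = ω₀L/R = 8.799e+04·0.123/150 = 72.16.
Step 5 — 3dB bandwidth: Δω = ω₀/Q = 1220 rad/s; BW = Δω/(2π) = 194.1 Hz.

(a) f₀ = 1.4e+04 Hz  (b) Q = 72.16  (c) BW = 194.1 Hz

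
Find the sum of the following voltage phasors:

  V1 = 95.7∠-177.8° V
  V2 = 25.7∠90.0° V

Step 1 — Convert each phasor to rectangular form:
  V1 = 95.7·(cos(-177.8°) + j·sin(-177.8°)) = -95.63 - j3.674 V
  V2 = 25.7·(cos(90.0°) + j·sin(90.0°)) = 0 + j25.7 V
Step 2 — Sum components: V_total = -95.63 + j22.03 V.
Step 3 — Convert to polar: |V_total| = 98.13 V, ∠V_total = 167.0°.

V_total = 98.13∠167.0° V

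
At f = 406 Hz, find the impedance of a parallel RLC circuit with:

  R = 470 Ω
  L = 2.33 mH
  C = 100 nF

Step 1 — Angular frequency: ω = 2π·f = 2π·406 = 2551 rad/s.
Step 2 — Component impedances:
  R: Z = R = 470 Ω
  L: Z = jωL = j·2551·0.00233 = 0 + j5.944 Ω
  C: Z = 1/(jωC) = -j/(ω·C) = 0 - j3920 Ω
Step 3 — Parallel combination: 1/Z_total = 1/R + 1/L + 1/C; Z_total = 0.07538 + j5.952 Ω = 5.952∠89.3° Ω.

Z = 0.07538 + j5.952 Ω = 5.952∠89.3° Ω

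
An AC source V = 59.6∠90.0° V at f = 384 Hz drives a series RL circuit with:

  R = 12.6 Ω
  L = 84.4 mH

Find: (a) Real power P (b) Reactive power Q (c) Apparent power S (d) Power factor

Step 1 — Angular frequency: ω = 2π·f = 2π·384 = 2413 rad/s.
Step 2 — Component impedances:
  R: Z = R = 12.6 Ω
  L: Z = jωL = j·2413·0.0844 = 0 + j203.6 Ω
Step 3 — Series combination: Z_total = R + L = 12.6 + j203.6 Ω = 204∠86.5° Ω.
Step 4 — Source phasor: V = 59.6∠90.0° V = 0 + j59.6 V.
Step 5 — Current: I = V / Z = 0.2916 + j0.01804 A = 0.2921∠3.5° A.
Step 6 — Complex power: S = V·I* = 1.075 + j17.38 VA.
Step 7 — Real power: P = Re(S) = 1.075 W.
Step 8 — Reactive power: Q = Im(S) = 17.38 VAR.
Step 9 — Apparent power: |S| = 17.41 VA.
Step 10 — Power factor: PF = P/|S| = 0.06176 (lagging).

(a) P = 1.075 W  (b) Q = 17.38 VAR  (c) S = 17.41 VA  (d) PF = 0.06176 (lagging)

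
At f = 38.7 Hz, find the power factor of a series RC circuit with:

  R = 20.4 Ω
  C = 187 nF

Step 1 — Angular frequency: ω = 2π·f = 2π·38.7 = 243.2 rad/s.
Step 2 — Component impedances:
  R: Z = R = 20.4 Ω
  C: Z = 1/(jωC) = -j/(ω·C) = 0 - j2.199e+04 Ω
Step 3 — Series combination: Z_total = R + C = 20.4 - j2.199e+04 Ω = 2.199e+04∠-89.9° Ω.
Step 4 — Power factor: PF = cos(φ) = Re(Z)/|Z| = 20.4/21992 = 0.0009276.
Step 5 — Type: Im(Z) = -2.199e+04 ⇒ leading (phase φ = -89.9°).

PF = 0.0009276 (leading, φ = -89.9°)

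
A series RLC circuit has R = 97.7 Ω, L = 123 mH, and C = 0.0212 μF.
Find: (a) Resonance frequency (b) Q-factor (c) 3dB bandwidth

Step 1 — Resonance condition Im(Z)=0 gives ω₀ = 1/√(LC).
Step 2 — ω₀ = 1/√(0.123·2.12e-08) = 1.958e+04 rad/s.
Step 3 — f₀ = ω₀/(2π) = 3117 Hz.
Step 4 — Series Q: Q = ω₀L/R = 1.958e+04·0.123/97.7 = 24.65.
Step 5 — 3dB bandwidth: Δω = ω₀/Q = 794.3 rad/s; BW = Δω/(2π) = 126.4 Hz.

(a) f₀ = 3117 Hz  (b) Q = 24.65  (c) BW = 126.4 Hz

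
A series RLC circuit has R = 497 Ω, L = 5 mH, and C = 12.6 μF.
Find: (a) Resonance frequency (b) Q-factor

Step 1 — Resonance condition Im(Z)=0 gives ω₀ = 1/√(LC).
Step 2 — ω₀ = 1/√(0.005·1.26e-05) = 3984 rad/s.
Step 3 — f₀ = ω₀/(2π) = 634.1 Hz.
Step 4 — Series Q: Q = ω₀L/R = 3984·0.005/497 = 0.04008.

(a) f₀ = 634.1 Hz  (b) Q = 0.04008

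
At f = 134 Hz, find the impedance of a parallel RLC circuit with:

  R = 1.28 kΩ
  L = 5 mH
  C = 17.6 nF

Step 1 — Angular frequency: ω = 2π·f = 2π·134 = 841.9 rad/s.
Step 2 — Component impedances:
  R: Z = R = 1280 Ω
  L: Z = jωL = j·841.9·0.005 = 0 + j4.21 Ω
  C: Z = 1/(jωC) = -j/(ω·C) = 0 - j6.748e+04 Ω
Step 3 — Parallel combination: 1/Z_total = 1/R + 1/L + 1/C; Z_total = 0.01385 + j4.21 Ω = 4.21∠89.8° Ω.

Z = 0.01385 + j4.21 Ω = 4.21∠89.8° Ω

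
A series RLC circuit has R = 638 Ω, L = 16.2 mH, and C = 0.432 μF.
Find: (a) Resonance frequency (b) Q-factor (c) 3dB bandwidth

Step 1 — Resonance: ω₀ = 1/√(LC) = 1/√(0.0162·4.32e-07) = 1.195e+04 rad/s.
Step 2 — f₀ = ω₀/(2π) = 1902 Hz.
Step 3 — Series Q: Q = ω₀L/R = 1.195e+04·0.0162/638 = 0.3035.
Step 4 — Bandwidth: Δω = ω₀/Q = 3.938e+04 rad/s; BW = Δω/(2π) = 6268 Hz.

(a) f₀ = 1902 Hz  (b) Q = 0.3035  (c) BW = 6268 Hz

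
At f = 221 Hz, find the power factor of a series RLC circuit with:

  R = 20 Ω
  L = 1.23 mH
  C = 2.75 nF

Step 1 — Angular frequency: ω = 2π·f = 2π·221 = 1389 rad/s.
Step 2 — Component impedances:
  R: Z = R = 20 Ω
  L: Z = jωL = j·1389·0.00123 = 0 + j1.708 Ω
  C: Z = 1/(jωC) = -j/(ω·C) = 0 - j2.619e+05 Ω
Step 3 — Series combination: Z_total = R + L + C = 20 - j2.619e+05 Ω = 2.619e+05∠-90.0° Ω.
Step 4 — Power factor: PF = cos(φ) = Re(Z)/|Z| = 20/2.619e+05 = 7.637e-05.
Step 5 — Type: Im(Z) = -2.619e+05 ⇒ leading (phase φ = -90.0°).

PF = 7.637e-05 (leading, φ = -90.0°)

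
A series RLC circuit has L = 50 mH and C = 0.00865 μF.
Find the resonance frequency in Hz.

Step 1 — Resonance condition Im(Z)=0 gives ω₀ = 1/√(LC).
Step 2 — ω₀ = 1/√(0.05·8.65e-09) = 4.808e+04 rad/s.
Step 3 — f₀ = ω₀/(2π) = 7653 Hz.

f₀ = 7653 Hz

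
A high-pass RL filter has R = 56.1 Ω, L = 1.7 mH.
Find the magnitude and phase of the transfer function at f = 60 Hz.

Step 1 — Angular frequency: ω = 2π·60 = 377 rad/s.
Step 2 — Transfer function: H(jω) = jωL/(R + jωL).
Step 3 — Numerator jωL = j·0.6409; denominator R + jωL = 56.1 + j0.6409.
Step 4 — H = 0.0001305 + j0.01142.
Step 5 — Magnitude: |H| = 0.01142 (-38.8 dB); phase: φ = 89.3°.

|H| = 0.01142 (-38.8 dB), φ = 89.3°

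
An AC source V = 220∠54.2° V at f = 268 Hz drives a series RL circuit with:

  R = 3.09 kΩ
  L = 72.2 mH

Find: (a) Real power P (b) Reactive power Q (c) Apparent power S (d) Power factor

Step 1 — Angular frequency: ω = 2π·f = 2π·268 = 1684 rad/s.
Step 2 — Component impedances:
  R: Z = R = 3090 Ω
  L: Z = jωL = j·1684·0.0722 = 0 + j121.6 Ω
Step 3 — Series combination: Z_total = R + L = 3090 + j121.6 Ω = 3092∠2.3° Ω.
Step 4 — Source phasor: V = 220∠54.2° V = 128.7 + j178.4 V.
Step 5 — Current: I = V / Z = 0.04385 + j0.05602 A = 0.07114∠51.9° A.
Step 6 — Complex power: S = V·I* = 15.64 + j0.6153 VA.
Step 7 — Real power: P = Re(S) = 15.64 W.
Step 8 — Reactive power: Q = Im(S) = 0.6153 VAR.
Step 9 — Apparent power: |S| = 15.65 VA.
Step 10 — Power factor: PF = P/|S| = 0.9992 (lagging).

(a) P = 15.64 W  (b) Q = 0.6153 VAR  (c) S = 15.65 VA  (d) PF = 0.9992 (lagging)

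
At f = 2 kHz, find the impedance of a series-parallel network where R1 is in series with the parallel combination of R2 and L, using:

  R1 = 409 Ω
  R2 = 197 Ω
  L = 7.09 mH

Step 1 — Angular frequency: ω = 2π·f = 2π·2000 = 1.257e+04 rad/s.
Step 2 — Component impedances:
  R1: Z = R = 409 Ω
  R2: Z = R = 197 Ω
  L: Z = jωL = j·1.257e+04·0.00709 = 0 + j89.1 Ω
Step 3 — Parallel branch: R2 || L = 1/(1/R2 + 1/L) = 33.45 + j73.97 Ω.
Step 4 — Series with R1: Z_total = R1 + (R2 || L) = 442.5 + j73.97 Ω = 448.6∠9.5° Ω.

Z = 442.5 + j73.97 Ω = 448.6∠9.5° Ω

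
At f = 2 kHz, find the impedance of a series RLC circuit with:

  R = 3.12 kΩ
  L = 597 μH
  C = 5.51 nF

Step 1 — Angular frequency: ω = 2π·f = 2π·2000 = 1.257e+04 rad/s.
Step 2 — Component impedances:
  R: Z = R = 3120 Ω
  L: Z = jωL = j·1.257e+04·0.000597 = 0 + j7.502 Ω
  C: Z = 1/(jωC) = -j/(ω·C) = 0 - j1.444e+04 Ω
Step 3 — Series combination: Z_total = R + L + C = 3120 - j1.443e+04 Ω = 1.477e+04∠-77.8° Ω.

Z = 3120 - j1.443e+04 Ω = 1.477e+04∠-77.8° Ω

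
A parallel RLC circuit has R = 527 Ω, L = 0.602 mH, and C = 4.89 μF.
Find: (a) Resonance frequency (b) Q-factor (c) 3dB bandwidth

Step 1 — Resonance: ω₀ = 1/√(LC) = 1/√(0.000602·4.89e-06) = 1.843e+04 rad/s.
Step 2 — f₀ = ω₀/(2π) = 2933 Hz.
Step 3 — Parallel Q: Q = R/(ω₀L) = 527/(1.843e+04·0.000602) = 47.5.
Step 4 — Bandwidth: Δω = ω₀/Q = 388 rad/s; BW = Δω/(2π) = 61.76 Hz.

(a) f₀ = 2933 Hz  (b) Q = 47.5  (c) BW = 61.76 Hz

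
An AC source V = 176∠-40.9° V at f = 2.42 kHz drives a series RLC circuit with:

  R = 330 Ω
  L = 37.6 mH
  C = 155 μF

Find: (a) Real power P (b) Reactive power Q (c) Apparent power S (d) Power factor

Step 1 — Angular frequency: ω = 2π·f = 2π·2420 = 1.521e+04 rad/s.
Step 2 — Component impedances:
  R: Z = R = 330 Ω
  L: Z = jωL = j·1.521e+04·0.0376 = 0 + j571.7 Ω
  C: Z = 1/(jωC) = -j/(ω·C) = 0 - j0.4243 Ω
Step 3 — Series combination: Z_total = R + L + C = 330 + j571.3 Ω = 659.8∠60.0° Ω.
Step 4 — Source phasor: V = 176∠-40.9° V = 133 - j115.2 V.
Step 5 — Current: I = V / Z = -0.05039 - j0.262 A = 0.2668∠-100.9° A.
Step 6 — Complex power: S = V·I* = 23.48 + j40.66 VA.
Step 7 — Real power: P = Re(S) = 23.48 W.
Step 8 — Reactive power: Q = Im(S) = 40.66 VAR.
Step 9 — Apparent power: |S| = 46.95 VA.
Step 10 — Power factor: PF = P/|S| = 0.5002 (lagging).

(a) P = 23.48 W  (b) Q = 40.66 VAR  (c) S = 46.95 VA  (d) PF = 0.5002 (lagging)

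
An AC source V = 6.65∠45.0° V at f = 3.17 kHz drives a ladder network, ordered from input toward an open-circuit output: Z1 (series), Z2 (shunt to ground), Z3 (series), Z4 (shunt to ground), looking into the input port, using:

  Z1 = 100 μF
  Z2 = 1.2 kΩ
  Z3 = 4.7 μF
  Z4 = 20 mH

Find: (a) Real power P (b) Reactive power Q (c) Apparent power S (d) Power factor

Step 1 — Angular frequency: ω = 2π·f = 2π·3170 = 1.992e+04 rad/s.
Step 2 — Component impedances:
  Z1: Z = 1/(jωC) = -j/(ω·C) = 0 - j0.5021 Ω
  Z2: Z = R = 1200 Ω
  Z3: Z = 1/(jωC) = -j/(ω·C) = 0 - j10.68 Ω
  Z4: Z = jωL = j·1.992e+04·0.02 = 0 + j398.4 Ω
Step 3 — Ladder network (open output): work backward from the far end, alternating series and parallel combinations. Z_in = 113.4 + j350.5 Ω = 368.4∠72.1° Ω.
Step 4 — Source phasor: V = 6.65∠45.0° V = 4.702 + j4.702 V.
Step 5 — Current: I = V / Z = 0.01607 - j0.008215 A = 0.01805∠-27.1° A.
Step 6 — Complex power: S = V·I* = 0.03695 + j0.1142 VA.
Step 7 — Real power: P = Re(S) = 0.03695 W.
Step 8 — Reactive power: Q = Im(S) = 0.1142 VAR.
Step 9 — Apparent power: |S| = 0.12 VA.
Step 10 — Power factor: PF = P/|S| = 0.3078 (lagging).

(a) P = 0.03695 W  (b) Q = 0.1142 VAR  (c) S = 0.12 VA  (d) PF = 0.3078 (lagging)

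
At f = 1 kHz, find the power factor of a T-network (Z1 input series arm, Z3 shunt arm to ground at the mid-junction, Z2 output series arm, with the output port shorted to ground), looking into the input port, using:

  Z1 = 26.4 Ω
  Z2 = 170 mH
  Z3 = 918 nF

Step 1 — Angular frequency: ω = 2π·f = 2π·1000 = 6283 rad/s.
Step 2 — Component impedances:
  Z1: Z = R = 26.4 Ω
  Z2: Z = jωL = j·6283·0.17 = 0 + j1068 Ω
  Z3: Z = 1/(jωC) = -j/(ω·C) = 0 - j173.4 Ω
Step 3 — With the output port shorted to ground, the output series arm Z2 runs from the junction to ground; the shunt arm Z3 also runs from the junction to ground. They appear in parallel: Z3 || Z2 = 0 - j207 Ω.
Step 4 — Series with input arm Z1: Z_in = Z1 + (Z3 || Z2) = 26.4 - j207 Ω = 208.6∠-82.7° Ω.
Step 5 — Power factor: PF = cos(φ) = Re(Z)/|Z| = 26.4/208.64 = 0.1265.
Step 6 — Type: Im(Z) = -207 ⇒ leading (phase φ = -82.7°).

PF = 0.1265 (leading, φ = -82.7°)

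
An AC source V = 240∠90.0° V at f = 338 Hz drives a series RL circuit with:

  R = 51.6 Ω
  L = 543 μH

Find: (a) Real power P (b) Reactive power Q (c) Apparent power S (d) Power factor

Step 1 — Angular frequency: ω = 2π·f = 2π·338 = 2124 rad/s.
Step 2 — Component impedances:
  R: Z = R = 51.6 Ω
  L: Z = jωL = j·2124·0.000543 = 0 + j1.153 Ω
Step 3 — Series combination: Z_total = R + L = 51.6 + j1.153 Ω = 51.61∠1.3° Ω.
Step 4 — Source phasor: V = 240∠90.0° V = 0 + j240 V.
Step 5 — Current: I = V / Z = 0.1039 + j4.649 A = 4.65∠88.7° A.
Step 6 — Complex power: S = V·I* = 1116 + j24.93 VA.
Step 7 — Real power: P = Re(S) = 1116 W.
Step 8 — Reactive power: Q = Im(S) = 24.93 VAR.
Step 9 — Apparent power: |S| = 1116 VA.
Step 10 — Power factor: PF = P/|S| = 0.9998 (lagging).

(a) P = 1116 W  (b) Q = 24.93 VAR  (c) S = 1116 VA  (d) PF = 0.9998 (lagging)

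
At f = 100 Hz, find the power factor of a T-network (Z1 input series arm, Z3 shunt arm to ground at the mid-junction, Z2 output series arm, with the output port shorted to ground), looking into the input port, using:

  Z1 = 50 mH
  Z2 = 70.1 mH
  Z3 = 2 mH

Step 1 — Angular frequency: ω = 2π·f = 2π·100 = 628.3 rad/s.
Step 2 — Component impedances:
  Z1: Z = jωL = j·628.3·0.05 = 0 + j31.42 Ω
  Z2: Z = jωL = j·628.3·0.0701 = 0 + j44.05 Ω
  Z3: Z = jωL = j·628.3·0.002 = 0 + j1.257 Ω
Step 3 — With the output port shorted to ground, the output series arm Z2 runs from the junction to ground; the shunt arm Z3 also runs from the junction to ground. They appear in parallel: Z3 || Z2 = 0 + j1.222 Ω.
Step 4 — Series with input arm Z1: Z_in = Z1 + (Z3 || Z2) = 0 + j32.64 Ω = 32.64∠90.0° Ω.
Step 5 — Power factor: PF = cos(φ) = Re(Z)/|Z| = 0/32.64 = 0.
Step 6 — Type: Im(Z) = 32.64 ⇒ lagging (phase φ = 90.0°).

PF = 0 (lagging, φ = 90.0°)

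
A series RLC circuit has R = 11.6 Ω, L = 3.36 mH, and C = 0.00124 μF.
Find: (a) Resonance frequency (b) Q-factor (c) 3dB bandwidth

Step 1 — Resonance: ω₀ = 1/√(LC) = 1/√(0.00336·1.24e-09) = 4.899e+05 rad/s.
Step 2 — f₀ = ω₀/(2π) = 7.797e+04 Hz.
Step 3 — Series Q: Q = ω₀L/R = 4.899e+05·0.00336/11.6 = 141.9.
Step 4 — Bandwidth: Δω = ω₀/Q = 3452 rad/s; BW = Δω/(2π) = 549.5 Hz.

(a) f₀ = 7.797e+04 Hz  (b) Q = 141.9  (c) BW = 549.5 Hz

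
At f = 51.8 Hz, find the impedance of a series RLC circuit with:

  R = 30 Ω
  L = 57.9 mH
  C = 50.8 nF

Step 1 — Angular frequency: ω = 2π·f = 2π·51.8 = 325.5 rad/s.
Step 2 — Component impedances:
  R: Z = R = 30 Ω
  L: Z = jωL = j·325.5·0.0579 = 0 + j18.84 Ω
  C: Z = 1/(jωC) = -j/(ω·C) = 0 - j6.048e+04 Ω
Step 3 — Series combination: Z_total = R + L + C = 30 - j6.046e+04 Ω = 6.046e+04∠-90.0° Ω.

Z = 30 - j6.046e+04 Ω = 6.046e+04∠-90.0° Ω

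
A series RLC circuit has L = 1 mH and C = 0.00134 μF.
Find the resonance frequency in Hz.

Step 1 — Resonance condition Im(Z)=0 gives ω₀ = 1/√(LC).
Step 2 — ω₀ = 1/√(0.001·1.34e-09) = 8.639e+05 rad/s.
Step 3 — f₀ = ω₀/(2π) = 1.375e+05 Hz.

f₀ = 1.375e+05 Hz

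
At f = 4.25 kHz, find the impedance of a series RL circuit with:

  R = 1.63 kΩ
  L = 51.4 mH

Step 1 — Angular frequency: ω = 2π·f = 2π·4250 = 2.67e+04 rad/s.
Step 2 — Component impedances:
  R: Z = R = 1630 Ω
  L: Z = jωL = j·2.67e+04·0.0514 = 0 + j1373 Ω
Step 3 — Series combination: Z_total = R + L = 1630 + j1373 Ω = 2131∠40.1° Ω.

Z = 1630 + j1373 Ω = 2131∠40.1° Ω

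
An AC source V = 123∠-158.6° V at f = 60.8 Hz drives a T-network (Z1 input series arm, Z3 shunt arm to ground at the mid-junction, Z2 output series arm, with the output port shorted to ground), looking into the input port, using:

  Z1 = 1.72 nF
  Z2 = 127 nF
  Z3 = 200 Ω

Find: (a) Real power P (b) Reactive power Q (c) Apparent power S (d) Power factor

Step 1 — Angular frequency: ω = 2π·f = 2π·60.8 = 382 rad/s.
Step 2 — Component impedances:
  Z1: Z = 1/(jωC) = -j/(ω·C) = 0 - j1.522e+06 Ω
  Z2: Z = 1/(jωC) = -j/(ω·C) = 0 - j2.061e+04 Ω
  Z3: Z = R = 200 Ω
Step 3 — With the output port shorted to ground, the output series arm Z2 runs from the junction to ground; the shunt arm Z3 also runs from the junction to ground. They appear in parallel: Z3 || Z2 = 200 - j1.94 Ω.
Step 4 — Series with input arm Z1: Z_in = Z1 + (Z3 || Z2) = 200 - j1.522e+06 Ω = 1.522e+06∠-90.0° Ω.
Step 5 — Source phasor: V = 123∠-158.6° V = -114.5 - j44.88 V.
Step 6 — Current: I = V / Z = 2.948e-05 - j7.525e-05 A = 8.082e-05∠-68.6° A.
Step 7 — Complex power: S = V·I* = 1.306e-06 - j0.009941 VA.
Step 8 — Real power: P = Re(S) = 1.306e-06 W.
Step 9 — Reactive power: Q = Im(S) = -0.009941 VAR.
Step 10 — Apparent power: |S| = 0.009941 VA.
Step 11 — Power factor: PF = P/|S| = 0.0001314 (leading).

(a) P = 1.306e-06 W  (b) Q = -0.009941 VAR  (c) S = 0.009941 VA  (d) PF = 0.0001314 (leading)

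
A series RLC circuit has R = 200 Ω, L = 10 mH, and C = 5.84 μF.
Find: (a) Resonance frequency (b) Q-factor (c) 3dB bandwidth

Step 1 — Resonance: ω₀ = 1/√(LC) = 1/√(0.01·5.84e-06) = 4138 rad/s.
Step 2 — f₀ = ω₀/(2π) = 658.6 Hz.
Step 3 — Series Q: Q = ω₀L/R = 4138·0.01/200 = 0.2069.
Step 4 — Bandwidth: Δω = ω₀/Q = 2e+04 rad/s; BW = Δω/(2π) = 3183 Hz.

(a) f₀ = 658.6 Hz  (b) Q = 0.2069  (c) BW = 3183 Hz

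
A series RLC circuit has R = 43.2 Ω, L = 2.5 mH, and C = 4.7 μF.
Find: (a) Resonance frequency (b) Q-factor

Step 1 — Resonance condition Im(Z)=0 gives ω₀ = 1/√(LC).
Step 2 — ω₀ = 1/√(0.0025·4.7e-06) = 9225 rad/s.
Step 3 — f₀ = ω₀/(2π) = 1468 Hz.
Step 4 — Series Q: Q = ω₀L/R = 9225·0.0025/43.2 = 0.5339.

(a) f₀ = 1468 Hz  (b) Q = 0.5339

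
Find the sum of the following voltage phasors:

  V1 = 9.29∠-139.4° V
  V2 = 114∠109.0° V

Step 1 — Convert each phasor to rectangular form:
  V1 = 9.29·(cos(-139.4°) + j·sin(-139.4°)) = -7.054 - j6.046 V
  V2 = 114·(cos(109.0°) + j·sin(109.0°)) = -37.11 + j107.8 V
Step 2 — Sum components: V_total = -44.17 + j101.7 V.
Step 3 — Convert to polar: |V_total| = 110.9 V, ∠V_total = 113.5°.

V_total = 110.9∠113.5° V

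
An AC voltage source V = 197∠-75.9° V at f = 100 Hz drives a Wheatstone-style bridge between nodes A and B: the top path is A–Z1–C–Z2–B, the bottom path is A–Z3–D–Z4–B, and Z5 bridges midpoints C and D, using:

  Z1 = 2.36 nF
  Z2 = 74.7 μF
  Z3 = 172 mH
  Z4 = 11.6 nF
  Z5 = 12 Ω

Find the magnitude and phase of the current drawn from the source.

Step 1 — Angular frequency: ω = 2π·f = 2π·100 = 628.3 rad/s.
Step 2 — Component impedances:
  Z1: Z = 1/(jωC) = -j/(ω·C) = 0 - j6.744e+05 Ω
  Z2: Z = 1/(jωC) = -j/(ω·C) = 0 - j21.31 Ω
  Z3: Z = jωL = j·628.3·0.172 = 0 + j108.1 Ω
  Z4: Z = 1/(jωC) = -j/(ω·C) = 0 - j1.372e+05 Ω
  Z5: Z = R = 12 Ω
Step 3 — Bridge requires nodal analysis (the Z5 bridge couples midpoints C and D, so the two paths cannot be reduced to a simple series/parallel combination). Setting node B to ground and injecting 1 A at node A, the 3-node admittance system at A, C, D solves to V_A = Z_AB = 12 + j86.78 Ω = 87.61∠82.1° Ω.
Step 4 — Source phasor: V = 197∠-75.9° V = 47.99 - j191.1 V.
Step 5 — Ohm's law: I = V / Z_total = (47.99 - j191.1) / (12 + j86.78) = -2.085 - j0.8413 A.
Step 6 — Convert to polar: |I| = 2.249 A, ∠I = -158.0°.

I = 2.249∠-158.0° A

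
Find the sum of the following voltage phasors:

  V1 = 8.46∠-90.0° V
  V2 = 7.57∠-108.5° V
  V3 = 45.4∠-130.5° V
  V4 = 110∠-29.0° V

Step 1 — Convert each phasor to rectangular form:
  V1 = 8.46·(cos(-90.0°) + j·sin(-90.0°)) = 0 - j8.46 V
  V2 = 7.57·(cos(-108.5°) + j·sin(-108.5°)) = -2.402 - j7.179 V
  V3 = 45.4·(cos(-130.5°) + j·sin(-130.5°)) = -29.48 - j34.52 V
  V4 = 110·(cos(-29.0°) + j·sin(-29.0°)) = 96.21 - j53.33 V
Step 2 — Sum components: V_total = 64.32 - j103.5 V.
Step 3 — Convert to polar: |V_total| = 121.9 V, ∠V_total = -58.1°.

V_total = 121.9∠-58.1° V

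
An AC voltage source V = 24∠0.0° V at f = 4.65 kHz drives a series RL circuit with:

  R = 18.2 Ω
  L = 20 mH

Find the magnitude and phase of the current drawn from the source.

Step 1 — Angular frequency: ω = 2π·f = 2π·4650 = 2.922e+04 rad/s.
Step 2 — Component impedances:
  R: Z = R = 18.2 Ω
  L: Z = jωL = j·2.922e+04·0.02 = 0 + j584.3 Ω
Step 3 — Series combination: Z_total = R + L = 18.2 + j584.3 Ω = 584.6∠88.2° Ω.
Step 4 — Source phasor: V = 24∠0.0° V = 24 V.
Step 5 — Ohm's law: I = V / Z_total = (24) / (18.2 + j584.3) = 0.001278 - j0.04103 A.
Step 6 — Convert to polar: |I| = 0.04105 A, ∠I = -88.2°.

I = 0.04105∠-88.2° A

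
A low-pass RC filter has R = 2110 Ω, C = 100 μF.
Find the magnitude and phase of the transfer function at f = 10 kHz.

Step 1 — Angular frequency: ω = 2π·1e+04 = 6.283e+04 rad/s.
Step 2 — Transfer function: H(jω) = 1/(1 + jωRC).
Step 3 — Denominator: 1 + jωRC = 1 + j·6.283e+04·2110·0.0001 = 1 + j1.326e+04.
Step 4 — H = 5.69e-09 - j7.543e-05.
Step 5 — Magnitude: |H| = 7.543e-05 (-82.4 dB); phase: φ = -90.0°.

|H| = 7.543e-05 (-82.4 dB), φ = -90.0°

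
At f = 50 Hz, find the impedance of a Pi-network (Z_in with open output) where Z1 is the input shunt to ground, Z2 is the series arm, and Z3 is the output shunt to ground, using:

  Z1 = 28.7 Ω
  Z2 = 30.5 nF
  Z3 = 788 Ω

Step 1 — Angular frequency: ω = 2π·f = 2π·50 = 314.2 rad/s.
Step 2 — Component impedances:
  Z1: Z = R = 28.7 Ω
  Z2: Z = 1/(jωC) = -j/(ω·C) = 0 - j1.044e+05 Ω
  Z3: Z = R = 788 Ω
Step 3 — With open output, the series arm Z2 and the output shunt Z3 appear in series to ground: Z2 + Z3 = 788 - j1.044e+05 Ω.
Step 4 — Parallel with input shunt Z1: Z_in = Z1 || (Z2 + Z3) = 28.7 - j0.007892 Ω = 28.7∠-0.0° Ω.

Z = 28.7 - j0.007892 Ω = 28.7∠-0.0° Ω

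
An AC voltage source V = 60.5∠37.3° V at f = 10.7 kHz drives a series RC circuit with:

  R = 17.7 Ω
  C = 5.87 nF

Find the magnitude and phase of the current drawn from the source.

Step 1 — Angular frequency: ω = 2π·f = 2π·1.07e+04 = 6.723e+04 rad/s.
Step 2 — Component impedances:
  R: Z = R = 17.7 Ω
  C: Z = 1/(jωC) = -j/(ω·C) = 0 - j2534 Ω
Step 3 — Series combination: Z_total = R + C = 17.7 - j2534 Ω = 2534∠-89.6° Ω.
Step 4 — Source phasor: V = 60.5∠37.3° V = 48.13 + j36.66 V.
Step 5 — Ohm's law: I = V / Z_total = (48.13 + j36.66) / (17.7 - j2534) = -0.01434 + j0.01909 A.
Step 6 — Convert to polar: |I| = 0.02388 A, ∠I = 126.9°.

I = 0.02388∠126.9° A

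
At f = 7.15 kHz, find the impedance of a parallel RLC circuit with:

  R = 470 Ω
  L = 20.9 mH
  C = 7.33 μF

Step 1 — Angular frequency: ω = 2π·f = 2π·7150 = 4.492e+04 rad/s.
Step 2 — Component impedances:
  R: Z = R = 470 Ω
  L: Z = jωL = j·4.492e+04·0.0209 = 0 + j938.9 Ω
  C: Z = 1/(jωC) = -j/(ω·C) = 0 - j3.037 Ω
Step 3 — Parallel combination: 1/Z_total = 1/R + 1/L + 1/C; Z_total = 0.01975 - j3.046 Ω = 3.047∠-89.6° Ω.

Z = 0.01975 - j3.046 Ω = 3.047∠-89.6° Ω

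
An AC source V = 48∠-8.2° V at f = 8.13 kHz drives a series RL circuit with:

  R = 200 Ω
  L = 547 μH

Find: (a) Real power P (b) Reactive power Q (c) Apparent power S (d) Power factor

Step 1 — Angular frequency: ω = 2π·f = 2π·8130 = 5.108e+04 rad/s.
Step 2 — Component impedances:
  R: Z = R = 200 Ω
  L: Z = jωL = j·5.108e+04·0.000547 = 0 + j27.94 Ω
Step 3 — Series combination: Z_total = R + L = 200 + j27.94 Ω = 201.9∠8.0° Ω.
Step 4 — Source phasor: V = 48∠-8.2° V = 47.51 - j6.846 V.
Step 5 — Current: I = V / Z = 0.2283 - j0.06613 A = 0.2377∠-16.2° A.
Step 6 — Complex power: S = V·I* = 11.3 + j1.579 VA.
Step 7 — Real power: P = Re(S) = 11.3 W.
Step 8 — Reactive power: Q = Im(S) = 1.579 VAR.
Step 9 — Apparent power: |S| = 11.41 VA.
Step 10 — Power factor: PF = P/|S| = 0.9904 (lagging).

(a) P = 11.3 W  (b) Q = 1.579 VAR  (c) S = 11.41 VA  (d) PF = 0.9904 (lagging)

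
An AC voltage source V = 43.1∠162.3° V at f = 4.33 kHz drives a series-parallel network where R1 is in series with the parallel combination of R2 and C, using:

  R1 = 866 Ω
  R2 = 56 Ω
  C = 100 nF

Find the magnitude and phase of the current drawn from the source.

Step 1 — Angular frequency: ω = 2π·f = 2π·4330 = 2.721e+04 rad/s.
Step 2 — Component impedances:
  R1: Z = R = 866 Ω
  R2: Z = R = 56 Ω
  C: Z = 1/(jωC) = -j/(ω·C) = 0 - j367.6 Ω
Step 3 — Parallel branch: R2 || C = 1/(1/R2 + 1/C) = 54.73 - j8.338 Ω.
Step 4 — Series with R1: Z_total = R1 + (R2 || C) = 920.7 - j8.338 Ω = 920.8∠-0.5° Ω.
Step 5 — Source phasor: V = 43.1∠162.3° V = -41.06 + j13.1 V.
Step 6 — Ohm's law: I = V / Z_total = (-41.06 + j13.1) / (920.7 - j8.338) = -0.04472 + j0.01383 A.
Step 7 — Convert to polar: |I| = 0.04681 A, ∠I = 162.8°.

I = 0.04681∠162.8° A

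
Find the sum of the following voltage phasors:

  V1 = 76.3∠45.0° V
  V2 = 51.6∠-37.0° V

Step 1 — Convert each phasor to rectangular form:
  V1 = 76.3·(cos(45.0°) + j·sin(45.0°)) = 53.95 + j53.95 V
  V2 = 51.6·(cos(-37.0°) + j·sin(-37.0°)) = 41.21 - j31.05 V
Step 2 — Sum components: V_total = 95.16 + j22.9 V.
Step 3 — Convert to polar: |V_total| = 97.88 V, ∠V_total = 13.5°.

V_total = 97.88∠13.5° V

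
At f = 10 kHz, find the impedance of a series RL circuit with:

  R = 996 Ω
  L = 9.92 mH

Step 1 — Angular frequency: ω = 2π·f = 2π·1e+04 = 6.283e+04 rad/s.
Step 2 — Component impedances:
  R: Z = R = 996 Ω
  L: Z = jωL = j·6.283e+04·0.00992 = 0 + j623.3 Ω
Step 3 — Series combination: Z_total = R + L = 996 + j623.3 Ω = 1175∠32.0° Ω.

Z = 996 + j623.3 Ω = 1175∠32.0° Ω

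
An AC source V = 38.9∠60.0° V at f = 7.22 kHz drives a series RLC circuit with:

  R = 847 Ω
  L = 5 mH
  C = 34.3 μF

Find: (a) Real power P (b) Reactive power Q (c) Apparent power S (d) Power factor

Step 1 — Angular frequency: ω = 2π·f = 2π·7220 = 4.536e+04 rad/s.
Step 2 — Component impedances:
  R: Z = R = 847 Ω
  L: Z = jωL = j·4.536e+04·0.005 = 0 + j226.8 Ω
  C: Z = 1/(jωC) = -j/(ω·C) = 0 - j0.6427 Ω
Step 3 — Series combination: Z_total = R + L + C = 847 + j226.2 Ω = 876.7∠15.0° Ω.
Step 4 — Source phasor: V = 38.9∠60.0° V = 19.45 + j33.69 V.
Step 5 — Current: I = V / Z = 0.03135 + j0.0314 A = 0.04437∠45.0° A.
Step 6 — Complex power: S = V·I* = 1.668 + j0.4453 VA.
Step 7 — Real power: P = Re(S) = 1.668 W.
Step 8 — Reactive power: Q = Im(S) = 0.4453 VAR.
Step 9 — Apparent power: |S| = 1.726 VA.
Step 10 — Power factor: PF = P/|S| = 0.9661 (lagging).

(a) P = 1.668 W  (b) Q = 0.4453 VAR  (c) S = 1.726 VA  (d) PF = 0.9661 (lagging)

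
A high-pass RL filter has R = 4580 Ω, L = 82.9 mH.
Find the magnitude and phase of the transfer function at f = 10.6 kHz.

Step 1 — Angular frequency: ω = 2π·1.06e+04 = 6.66e+04 rad/s.
Step 2 — Transfer function: H(jω) = jωL/(R + jωL).
Step 3 — Numerator jωL = j·5521; denominator R + jωL = 4580 + j5521.
Step 4 — H = 0.5924 + j0.4914.
Step 5 — Magnitude: |H| = 0.7697 (-2.3 dB); phase: φ = 39.7°.

|H| = 0.7697 (-2.3 dB), φ = 39.7°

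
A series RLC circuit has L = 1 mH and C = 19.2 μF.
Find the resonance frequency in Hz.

Step 1 — Resonance condition Im(Z)=0 gives ω₀ = 1/√(LC).
Step 2 — ω₀ = 1/√(0.001·1.92e-05) = 7217 rad/s.
Step 3 — f₀ = ω₀/(2π) = 1149 Hz.

f₀ = 1149 Hz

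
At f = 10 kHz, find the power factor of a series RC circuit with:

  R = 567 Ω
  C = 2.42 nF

Step 1 — Angular frequency: ω = 2π·f = 2π·1e+04 = 6.283e+04 rad/s.
Step 2 — Component impedances:
  R: Z = R = 567 Ω
  C: Z = 1/(jωC) = -j/(ω·C) = 0 - j6577 Ω
Step 3 — Series combination: Z_total = R + C = 567 - j6577 Ω = 6601∠-85.1° Ω.
Step 4 — Power factor: PF = cos(φ) = Re(Z)/|Z| = 567/6601 = 0.0859.
Step 5 — Type: Im(Z) = -6577 ⇒ leading (phase φ = -85.1°).

PF = 0.0859 (leading, φ = -85.1°)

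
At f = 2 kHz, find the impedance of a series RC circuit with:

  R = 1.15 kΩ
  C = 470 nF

Step 1 — Angular frequency: ω = 2π·f = 2π·2000 = 1.257e+04 rad/s.
Step 2 — Component impedances:
  R: Z = R = 1150 Ω
  C: Z = 1/(jωC) = -j/(ω·C) = 0 - j169.3 Ω
Step 3 — Series combination: Z_total = R + C = 1150 - j169.3 Ω = 1162∠-8.4° Ω.

Z = 1150 - j169.3 Ω = 1162∠-8.4° Ω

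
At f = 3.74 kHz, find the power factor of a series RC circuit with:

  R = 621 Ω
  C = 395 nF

Step 1 — Angular frequency: ω = 2π·f = 2π·3740 = 2.35e+04 rad/s.
Step 2 — Component impedances:
  R: Z = R = 621 Ω
  C: Z = 1/(jωC) = -j/(ω·C) = 0 - j107.7 Ω
Step 3 — Series combination: Z_total = R + C = 621 - j107.7 Ω = 630.3∠-9.8° Ω.
Step 4 — Power factor: PF = cos(φ) = Re(Z)/|Z| = 621/630.28 = 0.9853.
Step 5 — Type: Im(Z) = -107.7 ⇒ leading (phase φ = -9.8°).

PF = 0.9853 (leading, φ = -9.8°)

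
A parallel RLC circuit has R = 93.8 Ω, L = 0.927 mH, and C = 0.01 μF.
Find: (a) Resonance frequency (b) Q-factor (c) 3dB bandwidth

Step 1 — Resonance: ω₀ = 1/√(LC) = 1/√(0.000927·1e-08) = 3.284e+05 rad/s.
Step 2 — f₀ = ω₀/(2π) = 5.227e+04 Hz.
Step 3 — Parallel Q: Q = R/(ω₀L) = 93.8/(3.284e+05·0.000927) = 0.3081.
Step 4 — Bandwidth: Δω = ω₀/Q = 1.066e+06 rad/s; BW = Δω/(2π) = 1.697e+05 Hz.

(a) f₀ = 5.227e+04 Hz  (b) Q = 0.3081  (c) BW = 1.697e+05 Hz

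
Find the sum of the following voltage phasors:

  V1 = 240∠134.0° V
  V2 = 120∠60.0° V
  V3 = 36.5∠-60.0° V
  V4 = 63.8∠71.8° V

Step 1 — Convert each phasor to rectangular form:
  V1 = 240·(cos(134.0°) + j·sin(134.0°)) = -166.7 + j172.6 V
  V2 = 120·(cos(60.0°) + j·sin(60.0°)) = 60 + j103.9 V
  V3 = 36.5·(cos(-60.0°) + j·sin(-60.0°)) = 18.25 - j31.61 V
  V4 = 63.8·(cos(71.8°) + j·sin(71.8°)) = 19.93 + j60.61 V
Step 2 — Sum components: V_total = -68.54 + j305.6 V.
Step 3 — Convert to polar: |V_total| = 313.2 V, ∠V_total = 102.6°.

V_total = 313.2∠102.6° V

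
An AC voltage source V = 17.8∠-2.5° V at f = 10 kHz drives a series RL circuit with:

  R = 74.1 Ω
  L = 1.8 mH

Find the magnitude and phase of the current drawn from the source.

Step 1 — Angular frequency: ω = 2π·f = 2π·1e+04 = 6.283e+04 rad/s.
Step 2 — Component impedances:
  R: Z = R = 74.1 Ω
  L: Z = jωL = j·6.283e+04·0.0018 = 0 + j113.1 Ω
Step 3 — Series combination: Z_total = R + L = 74.1 + j113.1 Ω = 135.2∠56.8° Ω.
Step 4 — Source phasor: V = 17.8∠-2.5° V = 17.78 - j0.7764 V.
Step 5 — Ohm's law: I = V / Z_total = (17.78 - j0.7764) / (74.1 + j113.1) = 0.06728 - j0.1132 A.
Step 6 — Convert to polar: |I| = 0.1316 A, ∠I = -59.3°.

I = 0.1316∠-59.3° A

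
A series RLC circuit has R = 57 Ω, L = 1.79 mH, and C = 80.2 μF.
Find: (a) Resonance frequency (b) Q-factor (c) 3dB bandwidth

Step 1 — Resonance: ω₀ = 1/√(LC) = 1/√(0.00179·8.02e-05) = 2639 rad/s.
Step 2 — f₀ = ω₀/(2π) = 420.1 Hz.
Step 3 — Series Q: Q = ω₀L/R = 2639·0.00179/57 = 0.08288.
Step 4 — Bandwidth: Δω = ω₀/Q = 3.184e+04 rad/s; BW = Δω/(2π) = 5068 Hz.

(a) f₀ = 420.1 Hz  (b) Q = 0.08288  (c) BW = 5068 Hz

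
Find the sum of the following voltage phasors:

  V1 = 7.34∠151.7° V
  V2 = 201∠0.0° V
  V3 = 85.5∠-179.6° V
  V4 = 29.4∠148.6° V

Step 1 — Convert each phasor to rectangular form:
  V1 = 7.34·(cos(151.7°) + j·sin(151.7°)) = -6.463 + j3.48 V
  V2 = 201·(cos(0.0°) + j·sin(0.0°)) = 201 V
  V3 = 85.5·(cos(-179.6°) + j·sin(-179.6°)) = -85.5 - j0.5969 V
  V4 = 29.4·(cos(148.6°) + j·sin(148.6°)) = -25.09 + j15.32 V
Step 2 — Sum components: V_total = 83.94 + j18.2 V.
Step 3 — Convert to polar: |V_total| = 85.9 V, ∠V_total = 12.2°.

V_total = 85.9∠12.2° V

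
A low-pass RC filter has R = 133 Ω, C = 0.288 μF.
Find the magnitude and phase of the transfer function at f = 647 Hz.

Step 1 — Angular frequency: ω = 2π·647 = 4065 rad/s.
Step 2 — Transfer function: H(jω) = 1/(1 + jωRC).
Step 3 — Denominator: 1 + jωRC = 1 + j·4065·133·2.88e-07 = 1 + j0.1557.
Step 4 — H = 0.9763 - j0.152.
Step 5 — Magnitude: |H| = 0.9881 (-0.1 dB); phase: φ = -8.9°.

|H| = 0.9881 (-0.1 dB), φ = -8.9°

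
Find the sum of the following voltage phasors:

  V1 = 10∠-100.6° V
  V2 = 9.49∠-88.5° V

Step 1 — Convert each phasor to rectangular form:
  V1 = 10·(cos(-100.6°) + j·sin(-100.6°)) = -1.84 - j9.829 V
  V2 = 9.49·(cos(-88.5°) + j·sin(-88.5°)) = 0.2484 - j9.487 V
Step 2 — Sum components: V_total = -1.591 - j19.32 V.
Step 3 — Convert to polar: |V_total| = 19.38 V, ∠V_total = -94.7°.

V_total = 19.38∠-94.7° V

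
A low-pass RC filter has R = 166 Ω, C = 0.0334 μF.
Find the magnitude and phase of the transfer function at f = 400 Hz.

Step 1 — Angular frequency: ω = 2π·400 = 2513 rad/s.
Step 2 — Transfer function: H(jω) = 1/(1 + jωRC).
Step 3 — Denominator: 1 + jωRC = 1 + j·2513·166·3.34e-08 = 1 + j0.01393.
Step 4 — H = 0.9998 - j0.01393.
Step 5 — Magnitude: |H| = 0.9999 (-0.0 dB); phase: φ = -0.8°.

|H| = 0.9999 (-0.0 dB), φ = -0.8°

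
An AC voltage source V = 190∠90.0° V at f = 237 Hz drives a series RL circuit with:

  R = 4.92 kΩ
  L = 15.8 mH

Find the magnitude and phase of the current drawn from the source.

Step 1 — Angular frequency: ω = 2π·f = 2π·237 = 1489 rad/s.
Step 2 — Component impedances:
  R: Z = R = 4920 Ω
  L: Z = jωL = j·1489·0.0158 = 0 + j23.53 Ω
Step 3 — Series combination: Z_total = R + L = 4920 + j23.53 Ω = 4920∠0.3° Ω.
Step 4 — Source phasor: V = 190∠90.0° V = 0 + j190 V.
Step 5 — Ohm's law: I = V / Z_total = (0 + j190) / (4920 + j23.53) = 0.0001847 + j0.03862 A.
Step 6 — Convert to polar: |I| = 0.03862 A, ∠I = 89.7°.

I = 0.03862∠89.7° A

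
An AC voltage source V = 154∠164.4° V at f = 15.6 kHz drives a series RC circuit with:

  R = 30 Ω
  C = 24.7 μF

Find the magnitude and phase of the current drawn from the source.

Step 1 — Angular frequency: ω = 2π·f = 2π·1.56e+04 = 9.802e+04 rad/s.
Step 2 — Component impedances:
  R: Z = R = 30 Ω
  C: Z = 1/(jωC) = -j/(ω·C) = 0 - j0.413 Ω
Step 3 — Series combination: Z_total = R + C = 30 - j0.413 Ω = 30∠-0.8° Ω.
Step 4 — Source phasor: V = 154∠164.4° V = -148.3 + j41.41 V.
Step 5 — Ohm's law: I = V / Z_total = (-148.3 + j41.41) / (30 - j0.413) = -4.962 + j1.312 A.
Step 6 — Convert to polar: |I| = 5.133 A, ∠I = 165.2°.

I = 5.133∠165.2° A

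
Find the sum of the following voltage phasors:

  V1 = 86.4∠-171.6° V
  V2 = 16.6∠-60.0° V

Step 1 — Convert each phasor to rectangular form:
  V1 = 86.4·(cos(-171.6°) + j·sin(-171.6°)) = -85.47 - j12.62 V
  V2 = 16.6·(cos(-60.0°) + j·sin(-60.0°)) = 8.3 - j14.38 V
Step 2 — Sum components: V_total = -77.17 - j27 V.
Step 3 — Convert to polar: |V_total| = 81.76 V, ∠V_total = -160.7°.

V_total = 81.76∠-160.7° V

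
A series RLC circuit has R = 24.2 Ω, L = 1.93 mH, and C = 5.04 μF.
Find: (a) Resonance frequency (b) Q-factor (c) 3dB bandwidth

Step 1 — Resonance: ω₀ = 1/√(LC) = 1/√(0.00193·5.04e-06) = 1.014e+04 rad/s.
Step 2 — f₀ = ω₀/(2π) = 1614 Hz.
Step 3 — Series Q: Q = ω₀L/R = 1.014e+04·0.00193/24.2 = 0.8086.
Step 4 — Bandwidth: Δω = ω₀/Q = 1.254e+04 rad/s; BW = Δω/(2π) = 1996 Hz.

(a) f₀ = 1614 Hz  (b) Q = 0.8086  (c) BW = 1996 Hz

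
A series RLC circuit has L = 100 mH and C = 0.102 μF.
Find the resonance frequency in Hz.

Step 1 — Resonance condition Im(Z)=0 gives ω₀ = 1/√(LC).
Step 2 — ω₀ = 1/√(0.1·1.02e-07) = 9901 rad/s.
Step 3 — f₀ = ω₀/(2π) = 1576 Hz.

f₀ = 1576 Hz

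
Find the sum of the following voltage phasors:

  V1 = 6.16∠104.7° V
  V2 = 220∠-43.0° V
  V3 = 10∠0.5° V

Step 1 — Convert each phasor to rectangular form:
  V1 = 6.16·(cos(104.7°) + j·sin(104.7°)) = -1.563 + j5.958 V
  V2 = 220·(cos(-43.0°) + j·sin(-43.0°)) = 160.9 - j150 V
  V3 = 10·(cos(0.5°) + j·sin(0.5°)) = 10 + j0.08727 V
Step 2 — Sum components: V_total = 169.3 - j144 V.
Step 3 — Convert to polar: |V_total| = 222.3 V, ∠V_total = -40.4°.

V_total = 222.3∠-40.4° V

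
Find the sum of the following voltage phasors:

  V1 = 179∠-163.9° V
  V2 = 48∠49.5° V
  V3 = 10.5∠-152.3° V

Step 1 — Convert each phasor to rectangular form:
  V1 = 179·(cos(-163.9°) + j·sin(-163.9°)) = -172 - j49.64 V
  V2 = 48·(cos(49.5°) + j·sin(49.5°)) = 31.17 + j36.5 V
  V3 = 10.5·(cos(-152.3°) + j·sin(-152.3°)) = -9.297 - j4.881 V
Step 2 — Sum components: V_total = -150.1 - j18.02 V.
Step 3 — Convert to polar: |V_total| = 151.2 V, ∠V_total = -173.2°.

V_total = 151.2∠-173.2° V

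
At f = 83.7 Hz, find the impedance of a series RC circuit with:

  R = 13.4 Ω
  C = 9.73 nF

Step 1 — Angular frequency: ω = 2π·f = 2π·83.7 = 525.9 rad/s.
Step 2 — Component impedances:
  R: Z = R = 13.4 Ω
  C: Z = 1/(jωC) = -j/(ω·C) = 0 - j1.954e+05 Ω
Step 3 — Series combination: Z_total = R + C = 13.4 - j1.954e+05 Ω = 1.954e+05∠-90.0° Ω.

Z = 13.4 - j1.954e+05 Ω = 1.954e+05∠-90.0° Ω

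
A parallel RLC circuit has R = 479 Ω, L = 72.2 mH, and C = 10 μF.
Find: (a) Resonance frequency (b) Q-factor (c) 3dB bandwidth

Step 1 — Resonance: ω₀ = 1/√(LC) = 1/√(0.0722·1e-05) = 1177 rad/s.
Step 2 — f₀ = ω₀/(2π) = 187.3 Hz.
Step 3 — Parallel Q: Q = R/(ω₀L) = 479/(1177·0.0722) = 5.637.
Step 4 — Bandwidth: Δω = ω₀/Q = 208.8 rad/s; BW = Δω/(2π) = 33.23 Hz.

(a) f₀ = 187.3 Hz  (b) Q = 5.637  (c) BW = 33.23 Hz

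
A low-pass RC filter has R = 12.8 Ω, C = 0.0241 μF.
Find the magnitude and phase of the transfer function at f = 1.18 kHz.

Step 1 — Angular frequency: ω = 2π·1180 = 7414 rad/s.
Step 2 — Transfer function: H(jω) = 1/(1 + jωRC).
Step 3 — Denominator: 1 + jωRC = 1 + j·7414·12.8·2.41e-08 = 1 + j0.002287.
Step 4 — H = 1 - j0.002287.
Step 5 — Magnitude: |H| = 1 (-0.0 dB); phase: φ = -0.1°.

|H| = 1 (-0.0 dB), φ = -0.1°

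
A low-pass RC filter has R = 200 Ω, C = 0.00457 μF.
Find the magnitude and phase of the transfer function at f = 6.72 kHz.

Step 1 — Angular frequency: ω = 2π·6720 = 4.222e+04 rad/s.
Step 2 — Transfer function: H(jω) = 1/(1 + jωRC).
Step 3 — Denominator: 1 + jωRC = 1 + j·4.222e+04·200·4.57e-09 = 1 + j0.03859.
Step 4 — H = 0.9985 - j0.03853.
Step 5 — Magnitude: |H| = 0.9993 (-0.0 dB); phase: φ = -2.2°.

|H| = 0.9993 (-0.0 dB), φ = -2.2°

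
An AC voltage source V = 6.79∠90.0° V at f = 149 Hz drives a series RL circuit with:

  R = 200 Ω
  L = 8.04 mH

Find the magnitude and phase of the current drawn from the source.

Step 1 — Angular frequency: ω = 2π·f = 2π·149 = 936.2 rad/s.
Step 2 — Component impedances:
  R: Z = R = 200 Ω
  L: Z = jωL = j·936.2·0.00804 = 0 + j7.527 Ω
Step 3 — Series combination: Z_total = R + L = 200 + j7.527 Ω = 200.1∠2.2° Ω.
Step 4 — Source phasor: V = 6.79∠90.0° V = 0 + j6.79 V.
Step 5 — Ohm's law: I = V / Z_total = (0 + j6.79) / (200 + j7.527) = 0.001276 + j0.0339 A.
Step 6 — Convert to polar: |I| = 0.03393 A, ∠I = 87.8°.

I = 0.03393∠87.8° A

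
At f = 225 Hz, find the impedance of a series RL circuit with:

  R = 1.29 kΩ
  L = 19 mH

Step 1 — Angular frequency: ω = 2π·f = 2π·225 = 1414 rad/s.
Step 2 — Component impedances:
  R: Z = R = 1290 Ω
  L: Z = jωL = j·1414·0.019 = 0 + j26.86 Ω
Step 3 — Series combination: Z_total = R + L = 1290 + j26.86 Ω = 1290∠1.2° Ω.

Z = 1290 + j26.86 Ω = 1290∠1.2° Ω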